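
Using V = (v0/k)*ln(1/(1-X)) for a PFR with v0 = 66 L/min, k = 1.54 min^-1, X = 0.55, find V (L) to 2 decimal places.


V = (v0/k) * ln(1/(1-X))
V = (66/1.54) * ln(1/(1-0.55))
V = 42.857143 * ln(2.222222)
V = 42.857143 * 0.798508
V = 34.22 L


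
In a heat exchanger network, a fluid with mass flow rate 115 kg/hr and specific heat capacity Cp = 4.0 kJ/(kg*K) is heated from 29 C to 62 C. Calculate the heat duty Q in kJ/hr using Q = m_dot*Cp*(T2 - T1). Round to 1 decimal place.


Q = m_dot * Cp * (T2 - T1)
Q = 115 * 4.0 * (62 - 29)
Q = 115 * 4.0 * 33
Q = 15180.0 kJ/hr


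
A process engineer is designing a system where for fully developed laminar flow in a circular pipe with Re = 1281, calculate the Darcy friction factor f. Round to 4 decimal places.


f = 64 / Re
f = 64 / 1281
f = 0.0500


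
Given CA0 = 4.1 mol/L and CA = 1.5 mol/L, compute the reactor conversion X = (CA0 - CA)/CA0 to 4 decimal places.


X = (CA0 - CA) / CA0
X = (4.1 - 1.5) / 4.1
X = 2.6 / 4.1
X = 0.6341


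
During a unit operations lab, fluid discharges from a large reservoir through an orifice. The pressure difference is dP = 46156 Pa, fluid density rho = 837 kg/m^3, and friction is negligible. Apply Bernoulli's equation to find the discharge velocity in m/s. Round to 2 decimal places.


v = sqrt(2*dP/rho)
v = sqrt(2*46156/837)
v = sqrt(110.289128)
v = 10.50 m/s


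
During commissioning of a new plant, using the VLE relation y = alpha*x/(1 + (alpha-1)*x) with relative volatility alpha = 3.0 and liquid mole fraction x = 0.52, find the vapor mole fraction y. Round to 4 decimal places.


y = alpha*x / (1 + (alpha-1)*x)
y = 3.0*0.52 / (1 + (3.0-1)*0.52)
y = 1.56 / (1 + 1.04)
y = 1.56 / 2.04
y = 0.7647


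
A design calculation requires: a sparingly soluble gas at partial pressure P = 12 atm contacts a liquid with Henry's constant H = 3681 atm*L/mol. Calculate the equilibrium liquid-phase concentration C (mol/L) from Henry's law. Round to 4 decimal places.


C = P / H
C = 12 / 3681
C = 0.0033 mol/L


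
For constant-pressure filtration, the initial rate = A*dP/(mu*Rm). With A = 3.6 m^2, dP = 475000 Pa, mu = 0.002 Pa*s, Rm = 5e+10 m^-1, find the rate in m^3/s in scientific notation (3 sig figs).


rate = A * dP / (mu * Rm)
rate = 3.6 * 475000 / (0.002 * 5e+10)
rate = 1710000.0 / 1.000e+08
rate = 1.71e-02 m^3/s


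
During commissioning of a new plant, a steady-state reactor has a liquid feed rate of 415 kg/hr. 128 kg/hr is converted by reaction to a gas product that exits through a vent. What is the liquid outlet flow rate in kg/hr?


Steady-state mass balance on the main outlet: F_out = F_in - F_removed
F_out = 415 - 128
F_out = 287 kg/hr


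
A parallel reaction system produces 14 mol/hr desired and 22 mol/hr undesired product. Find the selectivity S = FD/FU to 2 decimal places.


S = desired product rate / undesired product rate
S = 14 / 22
S = 0.64


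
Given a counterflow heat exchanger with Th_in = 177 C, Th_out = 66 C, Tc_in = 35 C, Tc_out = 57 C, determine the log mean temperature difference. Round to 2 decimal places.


dT1 = Th_in - Tc_out = 177 - 57 = 120
dT2 = Th_out - Tc_in = 66 - 35 = 31
LMTD = (dT1 - dT2) / ln(dT1/dT2)
LMTD = (120 - 31) / ln(120/31)
LMTD = 65.76 K


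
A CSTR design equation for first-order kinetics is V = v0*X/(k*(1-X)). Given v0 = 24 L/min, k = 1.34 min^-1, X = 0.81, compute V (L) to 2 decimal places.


V = v0 * X / (k * (1 - X))
V = 24 * 0.81 / (1.34 * (1 - 0.81))
V = 19.44 / (1.34 * 0.19)
V = 19.44 / 0.2546
V = 76.36 L


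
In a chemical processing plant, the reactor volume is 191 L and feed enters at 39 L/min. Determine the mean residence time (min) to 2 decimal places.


tau = V / v0
tau = 191 / 39
tau = 4.90 min


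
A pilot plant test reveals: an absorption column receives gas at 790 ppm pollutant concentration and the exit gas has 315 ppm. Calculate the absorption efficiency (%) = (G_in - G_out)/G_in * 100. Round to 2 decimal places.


Efficiency = (G_in - G_out) / G_in * 100%
Efficiency = (790 - 315) / 790 * 100
Efficiency = 475 / 790 * 100
Efficiency = 60.13%


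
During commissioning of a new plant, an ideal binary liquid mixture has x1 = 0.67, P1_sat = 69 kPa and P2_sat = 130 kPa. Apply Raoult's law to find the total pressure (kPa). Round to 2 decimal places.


P = x1*P1_sat + x2*P2_sat
x2 = 1 - x1 = 1 - 0.67 = 0.33
P = 0.67*69 + 0.33*130
P = 46.23 + 42.9
P = 89.13 kPa


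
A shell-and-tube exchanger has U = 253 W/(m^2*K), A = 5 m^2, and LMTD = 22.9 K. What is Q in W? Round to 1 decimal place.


Q = U * A * LMTD
Q = 253 * 5 * 22.9
Q = 28968.5 W


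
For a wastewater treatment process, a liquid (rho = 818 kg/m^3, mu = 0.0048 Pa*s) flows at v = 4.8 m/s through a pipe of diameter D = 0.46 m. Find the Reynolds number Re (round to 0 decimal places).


Re = rho * v * D / mu
Re = 818 * 4.8 * 0.46 / 0.0048
Re = 1806.144 / 0.0048
Re = 376280


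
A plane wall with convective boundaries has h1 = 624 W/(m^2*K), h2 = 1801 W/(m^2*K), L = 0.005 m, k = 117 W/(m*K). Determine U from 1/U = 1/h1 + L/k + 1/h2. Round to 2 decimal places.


1/U = 1/h1 + L/k + 1/h2
1/U = 1/624 + 0.005/117 + 1/1801
1/U = 0.0016025641 + 4.2735e-05 + 0.0005552471
1/U = 0.0022005462
U = 454.43 W/(m^2*K)


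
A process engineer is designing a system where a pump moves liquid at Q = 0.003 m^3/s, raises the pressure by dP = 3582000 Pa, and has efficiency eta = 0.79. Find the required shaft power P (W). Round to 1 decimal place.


P = Q * dP / eta
P = 0.003 * 3582000 / 0.79
P = 10746.0 / 0.79
P = 13602.5 W


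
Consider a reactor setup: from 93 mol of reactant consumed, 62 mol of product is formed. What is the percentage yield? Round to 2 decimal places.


Yield = (moles product / moles consumed) * 100%
Yield = (62 / 93) * 100
Yield = 0.6667 * 100
Yield = 66.67%


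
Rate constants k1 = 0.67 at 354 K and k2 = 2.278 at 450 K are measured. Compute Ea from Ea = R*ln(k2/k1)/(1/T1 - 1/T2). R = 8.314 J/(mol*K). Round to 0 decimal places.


Ea = R * ln(k2/k1) / (1/T1 - 1/T2)
ln(k2/k1) = ln(2.278/0.67) = 1.2237754
1/T1 - 1/T2 = 1/354 - 1/450 = 0.000602636535
Ea = 8.314 * 1.2237754 / 0.000602636535
Ea = 16883 J/mol


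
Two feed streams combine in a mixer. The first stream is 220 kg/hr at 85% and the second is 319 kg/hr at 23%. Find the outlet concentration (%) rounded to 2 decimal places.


Mass balance on solute: F1*x1 + F2*x2 = F3*x3
F3 = F1 + F2 = 220 + 319 = 539 kg/hr
x3 = (F1*x1 + F2*x2)/F3
x3 = (220*0.85 + 319*0.23) / 539
x3 = 48.31%


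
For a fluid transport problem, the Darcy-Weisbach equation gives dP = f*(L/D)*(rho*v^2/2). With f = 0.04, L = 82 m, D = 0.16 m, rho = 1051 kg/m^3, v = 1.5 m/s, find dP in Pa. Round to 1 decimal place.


dP = f * (L/D) * (rho*v^2/2)
dP = 0.04 * (82/0.16) * (1051*1.5^2/2)
L/D = 512.5
rho*v^2/2 = 1051*2.25/2 = 1182.375
dP = 0.04 * 512.5 * 1182.375
dP = 24238.7 Pa


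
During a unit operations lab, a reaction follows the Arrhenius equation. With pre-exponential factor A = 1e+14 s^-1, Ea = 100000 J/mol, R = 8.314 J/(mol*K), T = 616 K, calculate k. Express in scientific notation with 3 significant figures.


k = A * exp(-Ea/(R*T))
k = 1e+14 * exp(-100000 / (8.314 * 616))
k = 1e+14 * exp(-19.525819)
k = 3.31e+05


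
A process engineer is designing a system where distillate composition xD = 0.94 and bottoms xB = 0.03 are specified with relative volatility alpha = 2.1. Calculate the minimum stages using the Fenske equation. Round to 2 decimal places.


N_min = ln((xD*(1-xB))/(xB*(1-xD))) / ln(alpha)
Numerator inside ln: 0.9118 / 0.0018 = 506.555556
ln(506.555556) = 6.227634
ln(alpha) = ln(2.1) = 0.741937
N_min = 6.227634 / 0.741937 = 8.39


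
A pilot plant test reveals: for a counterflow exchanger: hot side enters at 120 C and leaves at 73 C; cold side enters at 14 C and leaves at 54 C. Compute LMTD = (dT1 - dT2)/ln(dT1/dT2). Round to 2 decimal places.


dT1 = Th_in - Tc_out = 120 - 54 = 66
dT2 = Th_out - Tc_in = 73 - 14 = 59
LMTD = (dT1 - dT2) / ln(dT1/dT2)
LMTD = (66 - 59) / ln(66/59)
LMTD = 62.43 K


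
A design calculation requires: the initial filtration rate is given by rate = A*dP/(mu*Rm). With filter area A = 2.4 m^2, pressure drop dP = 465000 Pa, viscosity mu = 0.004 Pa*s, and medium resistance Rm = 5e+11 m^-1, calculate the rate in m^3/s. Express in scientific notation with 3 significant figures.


rate = A * dP / (mu * Rm)
rate = 2.4 * 465000 / (0.004 * 5e+11)
rate = 1116000.0 / 2.000e+09
rate = 5.58e-04 m^3/s


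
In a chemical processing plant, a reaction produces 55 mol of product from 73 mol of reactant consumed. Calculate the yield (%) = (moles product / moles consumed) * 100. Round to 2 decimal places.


Yield = (moles product / moles consumed) * 100%
Yield = (55 / 73) * 100
Yield = 0.7534 * 100
Yield = 75.34%


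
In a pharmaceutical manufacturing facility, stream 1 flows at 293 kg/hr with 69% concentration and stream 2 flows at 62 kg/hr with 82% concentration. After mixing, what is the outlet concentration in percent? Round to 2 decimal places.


Mass balance on solute: F1*x1 + F2*x2 = F3*x3
F3 = F1 + F2 = 293 + 62 = 355 kg/hr
x3 = (F1*x1 + F2*x2)/F3
x3 = (293*0.69 + 62*0.82) / 355
x3 = 71.27%


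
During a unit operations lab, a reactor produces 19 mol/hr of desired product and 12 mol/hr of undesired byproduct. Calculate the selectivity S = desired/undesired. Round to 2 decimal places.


S = desired product rate / undesired product rate
S = 19 / 12
S = 1.58


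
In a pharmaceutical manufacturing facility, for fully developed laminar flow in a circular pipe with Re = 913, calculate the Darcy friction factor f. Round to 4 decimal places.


f = 64 / Re
f = 64 / 913
f = 0.0701


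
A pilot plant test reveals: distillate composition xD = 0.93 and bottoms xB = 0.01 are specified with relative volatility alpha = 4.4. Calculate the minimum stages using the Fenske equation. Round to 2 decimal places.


N_min = ln((xD*(1-xB))/(xB*(1-xD))) / ln(alpha)
Numerator inside ln: 0.9207 / 0.0007 = 1315.285714
ln(1315.285714) = 7.181809
ln(alpha) = ln(4.4) = 1.481605
N_min = 7.181809 / 1.481605 = 4.85


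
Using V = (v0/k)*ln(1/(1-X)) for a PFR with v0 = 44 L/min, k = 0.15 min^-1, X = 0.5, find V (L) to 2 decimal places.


V = (v0/k) * ln(1/(1-X))
V = (44/0.15) * ln(1/(1-0.5))
V = 293.333333 * ln(2.0)
V = 293.333333 * 0.693147
V = 203.32 L


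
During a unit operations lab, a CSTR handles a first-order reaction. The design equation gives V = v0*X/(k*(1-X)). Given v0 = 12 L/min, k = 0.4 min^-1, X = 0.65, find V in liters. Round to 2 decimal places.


V = v0 * X / (k * (1 - X))
V = 12 * 0.65 / (0.4 * (1 - 0.65))
V = 7.8 / (0.4 * 0.35)
V = 7.8 / 0.14
V = 55.71 L


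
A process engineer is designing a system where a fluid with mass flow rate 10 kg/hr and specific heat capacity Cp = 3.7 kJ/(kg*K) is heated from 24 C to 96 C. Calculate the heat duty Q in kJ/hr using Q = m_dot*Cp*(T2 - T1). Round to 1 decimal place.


Q = m_dot * Cp * (T2 - T1)
Q = 10 * 3.7 * (96 - 24)
Q = 10 * 3.7 * 72
Q = 2664.0 kJ/hr


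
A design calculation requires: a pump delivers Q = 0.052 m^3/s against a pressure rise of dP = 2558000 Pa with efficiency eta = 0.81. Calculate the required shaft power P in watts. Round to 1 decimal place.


P = Q * dP / eta
P = 0.052 * 2558000 / 0.81
P = 133016.0 / 0.81
P = 164217.3 W


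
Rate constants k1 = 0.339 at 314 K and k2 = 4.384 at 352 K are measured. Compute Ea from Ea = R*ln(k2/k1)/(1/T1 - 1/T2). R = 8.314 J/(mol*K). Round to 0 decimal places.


Ea = R * ln(k2/k1) / (1/T1 - 1/T2)
ln(k2/k1) = ln(4.384/0.339) = 2.5597167
1/T1 - 1/T2 = 1/314 - 1/352 = 0.000343804285
Ea = 8.314 * 2.5597167 / 0.000343804285
Ea = 61900 J/mol


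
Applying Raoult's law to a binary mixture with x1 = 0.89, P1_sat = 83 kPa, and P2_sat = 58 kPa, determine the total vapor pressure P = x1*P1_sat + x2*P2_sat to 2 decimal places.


P = x1*P1_sat + x2*P2_sat
x2 = 1 - x1 = 1 - 0.89 = 0.11
P = 0.89*83 + 0.11*58
P = 73.87 + 6.38
P = 80.25 kPa


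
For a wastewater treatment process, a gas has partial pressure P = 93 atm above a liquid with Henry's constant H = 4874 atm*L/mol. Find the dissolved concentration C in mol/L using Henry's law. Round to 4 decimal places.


C = P / H
C = 93 / 4874
C = 0.0191 mol/L


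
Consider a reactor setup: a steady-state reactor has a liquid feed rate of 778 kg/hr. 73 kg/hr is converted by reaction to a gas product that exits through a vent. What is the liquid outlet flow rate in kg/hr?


Steady-state mass balance on the main outlet: F_out = F_in - F_removed
F_out = 778 - 73
F_out = 705 kg/hr


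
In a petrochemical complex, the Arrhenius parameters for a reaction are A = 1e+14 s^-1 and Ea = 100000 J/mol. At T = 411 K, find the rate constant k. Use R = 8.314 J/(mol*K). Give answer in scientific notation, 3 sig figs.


k = A * exp(-Ea/(R*T))
k = 1e+14 * exp(-100000 / (8.314 * 411))
k = 1e+14 * exp(-29.264975)
k = 1.95e+01


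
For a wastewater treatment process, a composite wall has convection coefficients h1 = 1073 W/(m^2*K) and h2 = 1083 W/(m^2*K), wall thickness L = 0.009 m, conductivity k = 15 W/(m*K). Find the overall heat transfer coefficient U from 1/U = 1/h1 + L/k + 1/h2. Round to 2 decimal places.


1/U = 1/h1 + L/k + 1/h2
1/U = 1/1073 + 0.009/15 + 1/1083
1/U = 0.0009319664 + 0.0006 + 0.000923361
1/U = 0.0024553274
U = 407.28 W/(m^2*K)


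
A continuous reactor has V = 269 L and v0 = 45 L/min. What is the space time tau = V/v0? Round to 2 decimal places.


tau = V / v0
tau = 269 / 45
tau = 5.98 min


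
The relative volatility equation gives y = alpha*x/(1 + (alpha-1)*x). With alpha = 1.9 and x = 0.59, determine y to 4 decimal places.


y = alpha*x / (1 + (alpha-1)*x)
y = 1.9*0.59 / (1 + (1.9-1)*0.59)
y = 1.121 / (1 + 0.531)
y = 1.121 / 1.531
y = 0.7322


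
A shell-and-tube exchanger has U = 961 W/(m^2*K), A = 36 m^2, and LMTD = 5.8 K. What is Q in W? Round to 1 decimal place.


Q = U * A * LMTD
Q = 961 * 36 * 5.8
Q = 200656.8 W


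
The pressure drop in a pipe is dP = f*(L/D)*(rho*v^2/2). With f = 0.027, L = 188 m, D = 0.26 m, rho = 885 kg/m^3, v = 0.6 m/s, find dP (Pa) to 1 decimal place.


dP = f * (L/D) * (rho*v^2/2)
dP = 0.027 * (188/0.26) * (885*0.6^2/2)
L/D = 723.07692308
rho*v^2/2 = 885*0.36/2 = 159.3
dP = 0.027 * 723.07692308 * 159.3
dP = 3110.0 Pa


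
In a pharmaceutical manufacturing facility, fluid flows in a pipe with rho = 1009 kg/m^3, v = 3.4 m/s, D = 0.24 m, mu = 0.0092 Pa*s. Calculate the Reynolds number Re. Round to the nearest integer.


Re = rho * v * D / mu
Re = 1009 * 3.4 * 0.24 / 0.0092
Re = 823.344 / 0.0092
Re = 89494


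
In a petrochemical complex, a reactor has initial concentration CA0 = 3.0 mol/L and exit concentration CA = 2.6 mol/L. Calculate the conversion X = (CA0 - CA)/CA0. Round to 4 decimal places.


X = (CA0 - CA) / CA0
X = (3.0 - 2.6) / 3.0
X = 0.4 / 3.0
X = 0.1333


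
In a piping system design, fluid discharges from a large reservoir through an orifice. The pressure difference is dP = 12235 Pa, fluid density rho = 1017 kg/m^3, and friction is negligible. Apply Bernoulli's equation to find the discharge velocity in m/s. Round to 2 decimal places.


v = sqrt(2*dP/rho)
v = sqrt(2*12235/1017)
v = sqrt(24.060964)
v = 4.91 m/s


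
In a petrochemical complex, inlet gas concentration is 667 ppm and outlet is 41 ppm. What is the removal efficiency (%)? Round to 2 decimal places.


Efficiency = (G_in - G_out) / G_in * 100%
Efficiency = (667 - 41) / 667 * 100
Efficiency = 626 / 667 * 100
Efficiency = 93.85%


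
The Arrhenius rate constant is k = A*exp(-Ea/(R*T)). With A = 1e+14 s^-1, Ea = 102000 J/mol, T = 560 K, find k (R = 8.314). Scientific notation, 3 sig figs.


k = A * exp(-Ea/(R*T))
k = 1e+14 * exp(-102000 / (8.314 * 560))
k = 1e+14 * exp(-21.907969)
k = 3.06e+04


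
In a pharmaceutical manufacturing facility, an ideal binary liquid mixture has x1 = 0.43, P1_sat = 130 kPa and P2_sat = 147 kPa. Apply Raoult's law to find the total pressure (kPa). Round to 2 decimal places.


P = x1*P1_sat + x2*P2_sat
x2 = 1 - x1 = 1 - 0.43 = 0.57
P = 0.43*130 + 0.57*147
P = 55.9 + 83.79
P = 139.69 kPa


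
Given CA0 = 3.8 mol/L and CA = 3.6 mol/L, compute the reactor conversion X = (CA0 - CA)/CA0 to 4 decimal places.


X = (CA0 - CA) / CA0
X = (3.8 - 3.6) / 3.8
X = 0.2 / 3.8
X = 0.0526


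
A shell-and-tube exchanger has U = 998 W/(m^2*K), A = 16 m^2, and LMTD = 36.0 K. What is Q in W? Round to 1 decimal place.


Q = U * A * LMTD
Q = 998 * 16 * 36.0
Q = 574848.0 W


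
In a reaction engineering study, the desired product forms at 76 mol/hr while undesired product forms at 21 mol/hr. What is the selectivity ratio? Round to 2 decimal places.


S = desired product rate / undesired product rate
S = 76 / 21
S = 3.62


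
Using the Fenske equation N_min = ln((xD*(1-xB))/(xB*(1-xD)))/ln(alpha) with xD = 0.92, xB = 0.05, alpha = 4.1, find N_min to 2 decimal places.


N_min = ln((xD*(1-xB))/(xB*(1-xD))) / ln(alpha)
Numerator inside ln: 0.874 / 0.004 = 218.5
ln(218.5) = 5.386786
ln(alpha) = ln(4.1) = 1.410987
N_min = 5.386786 / 1.410987 = 3.82


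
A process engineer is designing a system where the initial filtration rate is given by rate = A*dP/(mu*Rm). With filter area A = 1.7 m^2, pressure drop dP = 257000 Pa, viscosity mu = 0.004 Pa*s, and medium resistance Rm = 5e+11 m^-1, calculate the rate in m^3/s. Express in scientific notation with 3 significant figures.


rate = A * dP / (mu * Rm)
rate = 1.7 * 257000 / (0.004 * 5e+11)
rate = 436900.0 / 2.000e+09
rate = 2.18e-04 m^3/s


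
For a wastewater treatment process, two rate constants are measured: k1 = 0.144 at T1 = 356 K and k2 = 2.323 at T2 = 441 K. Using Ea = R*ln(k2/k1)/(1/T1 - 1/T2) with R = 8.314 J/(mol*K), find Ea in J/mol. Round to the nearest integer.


Ea = R * ln(k2/k1) / (1/T1 - 1/T2)
ln(k2/k1) = ln(2.323/0.144) = 2.7808014
1/T1 - 1/T2 = 1/356 - 1/441 = 0.000541415068
Ea = 8.314 * 2.7808014 / 0.000541415068
Ea = 42702 J/mol


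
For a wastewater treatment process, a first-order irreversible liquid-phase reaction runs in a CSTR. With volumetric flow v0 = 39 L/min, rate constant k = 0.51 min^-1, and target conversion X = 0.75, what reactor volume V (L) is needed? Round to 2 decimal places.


V = v0 * X / (k * (1 - X))
V = 39 * 0.75 / (0.51 * (1 - 0.75))
V = 29.25 / (0.51 * 0.25)
V = 29.25 / 0.1275
V = 229.41 L


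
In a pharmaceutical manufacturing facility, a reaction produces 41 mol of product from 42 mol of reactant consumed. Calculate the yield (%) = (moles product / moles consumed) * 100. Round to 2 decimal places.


Yield = (moles product / moles consumed) * 100%
Yield = (41 / 42) * 100
Yield = 0.9762 * 100
Yield = 97.62%


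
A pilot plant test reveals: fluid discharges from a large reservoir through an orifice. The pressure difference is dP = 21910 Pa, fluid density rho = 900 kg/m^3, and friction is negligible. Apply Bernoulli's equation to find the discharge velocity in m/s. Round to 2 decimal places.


v = sqrt(2*dP/rho)
v = sqrt(2*21910/900)
v = sqrt(48.688889)
v = 6.98 m/s


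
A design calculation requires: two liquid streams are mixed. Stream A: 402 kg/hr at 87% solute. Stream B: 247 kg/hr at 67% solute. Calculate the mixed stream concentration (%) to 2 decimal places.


Mass balance on solute: F1*x1 + F2*x2 = F3*x3
F3 = F1 + F2 = 402 + 247 = 649 kg/hr
x3 = (F1*x1 + F2*x2)/F3
x3 = (402*0.87 + 247*0.67) / 649
x3 = 79.39%


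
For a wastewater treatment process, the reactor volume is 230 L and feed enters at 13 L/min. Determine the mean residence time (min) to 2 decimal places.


tau = V / v0
tau = 230 / 13
tau = 17.69 min


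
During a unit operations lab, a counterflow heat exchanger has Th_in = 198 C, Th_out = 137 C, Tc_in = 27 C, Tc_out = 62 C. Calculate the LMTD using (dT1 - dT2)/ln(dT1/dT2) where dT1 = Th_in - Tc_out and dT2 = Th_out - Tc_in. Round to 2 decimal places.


dT1 = Th_in - Tc_out = 198 - 62 = 136
dT2 = Th_out - Tc_in = 137 - 27 = 110
LMTD = (dT1 - dT2) / ln(dT1/dT2)
LMTD = (136 - 110) / ln(136/110)
LMTD = 122.54 K


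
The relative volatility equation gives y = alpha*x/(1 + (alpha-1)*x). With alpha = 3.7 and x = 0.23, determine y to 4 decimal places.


y = alpha*x / (1 + (alpha-1)*x)
y = 3.7*0.23 / (1 + (3.7-1)*0.23)
y = 0.851 / (1 + 0.621)
y = 0.851 / 1.621
y = 0.5250


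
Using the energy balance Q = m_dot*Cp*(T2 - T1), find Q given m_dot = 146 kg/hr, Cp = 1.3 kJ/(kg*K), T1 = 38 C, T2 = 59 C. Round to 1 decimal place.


Q = m_dot * Cp * (T2 - T1)
Q = 146 * 1.3 * (59 - 38)
Q = 146 * 1.3 * 21
Q = 3985.8 kJ/hr


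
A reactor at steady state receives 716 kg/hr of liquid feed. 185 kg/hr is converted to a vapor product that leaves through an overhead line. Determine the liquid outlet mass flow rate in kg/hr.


Steady-state mass balance on the main outlet: F_out = F_in - F_removed
F_out = 716 - 185
F_out = 531 kg/hr


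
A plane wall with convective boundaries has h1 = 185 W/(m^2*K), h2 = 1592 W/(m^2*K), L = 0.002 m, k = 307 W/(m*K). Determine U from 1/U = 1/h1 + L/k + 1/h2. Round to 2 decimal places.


1/U = 1/h1 + L/k + 1/h2
1/U = 1/185 + 0.002/307 + 1/1592
1/U = 0.0054054054 + 6.5147e-06 + 0.0006281407
1/U = 0.0060400608
U = 165.56 W/(m^2*K)


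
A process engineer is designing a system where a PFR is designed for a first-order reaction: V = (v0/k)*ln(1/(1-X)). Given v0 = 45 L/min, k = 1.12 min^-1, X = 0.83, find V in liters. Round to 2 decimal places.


V = (v0/k) * ln(1/(1-X))
V = (45/1.12) * ln(1/(1-0.83))
V = 40.178571 * ln(5.882353)
V = 40.178571 * 1.771957
V = 71.19 L


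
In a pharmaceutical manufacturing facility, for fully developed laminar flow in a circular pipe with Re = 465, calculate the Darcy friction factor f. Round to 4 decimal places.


f = 64 / Re
f = 64 / 465
f = 0.1376


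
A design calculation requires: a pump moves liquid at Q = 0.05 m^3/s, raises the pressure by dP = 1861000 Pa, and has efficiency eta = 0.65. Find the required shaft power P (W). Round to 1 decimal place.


P = Q * dP / eta
P = 0.05 * 1861000 / 0.65
P = 93050.0 / 0.65
P = 143153.8 W


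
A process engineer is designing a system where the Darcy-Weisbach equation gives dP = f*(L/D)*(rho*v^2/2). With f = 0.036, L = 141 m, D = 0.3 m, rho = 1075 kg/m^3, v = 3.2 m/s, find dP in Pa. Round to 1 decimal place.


dP = f * (L/D) * (rho*v^2/2)
dP = 0.036 * (141/0.3) * (1075*3.2^2/2)
L/D = 470.0
rho*v^2/2 = 1075*10.24/2 = 5504.0
dP = 0.036 * 470.0 * 5504.0
dP = 93127.7 Pa


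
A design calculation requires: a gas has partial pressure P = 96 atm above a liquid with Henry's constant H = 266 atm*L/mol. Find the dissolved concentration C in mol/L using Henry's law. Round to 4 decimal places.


C = P / H
C = 96 / 266
C = 0.3609 mol/L


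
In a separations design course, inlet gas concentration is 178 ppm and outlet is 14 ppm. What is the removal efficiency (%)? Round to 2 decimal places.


Efficiency = (G_in - G_out) / G_in * 100%
Efficiency = (178 - 14) / 178 * 100
Efficiency = 164 / 178 * 100
Efficiency = 92.13%


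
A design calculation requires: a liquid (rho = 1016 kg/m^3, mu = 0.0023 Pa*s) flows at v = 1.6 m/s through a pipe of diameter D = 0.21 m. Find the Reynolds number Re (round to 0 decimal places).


Re = rho * v * D / mu
Re = 1016 * 1.6 * 0.21 / 0.0023
Re = 341.376 / 0.0023
Re = 148424


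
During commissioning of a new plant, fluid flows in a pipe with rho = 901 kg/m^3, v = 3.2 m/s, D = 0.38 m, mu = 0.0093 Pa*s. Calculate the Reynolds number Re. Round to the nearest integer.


Re = rho * v * D / mu
Re = 901 * 3.2 * 0.38 / 0.0093
Re = 1095.616 / 0.0093
Re = 117808


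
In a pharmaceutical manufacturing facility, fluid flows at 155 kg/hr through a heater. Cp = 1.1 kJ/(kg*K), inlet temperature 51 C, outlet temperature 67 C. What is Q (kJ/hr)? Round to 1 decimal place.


Q = m_dot * Cp * (T2 - T1)
Q = 155 * 1.1 * (67 - 51)
Q = 155 * 1.1 * 16
Q = 2728.0 kJ/hr


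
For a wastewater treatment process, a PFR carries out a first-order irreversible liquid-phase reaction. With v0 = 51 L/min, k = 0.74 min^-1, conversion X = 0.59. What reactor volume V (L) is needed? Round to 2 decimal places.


V = (v0/k) * ln(1/(1-X))
V = (51/0.74) * ln(1/(1-0.59))
V = 68.918919 * ln(2.439024)
V = 68.918919 * 0.891598
V = 61.45 L


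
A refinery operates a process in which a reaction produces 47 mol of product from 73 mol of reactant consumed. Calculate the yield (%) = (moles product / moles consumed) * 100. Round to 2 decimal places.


Yield = (moles product / moles consumed) * 100%
Yield = (47 / 73) * 100
Yield = 0.6438 * 100
Yield = 64.38%


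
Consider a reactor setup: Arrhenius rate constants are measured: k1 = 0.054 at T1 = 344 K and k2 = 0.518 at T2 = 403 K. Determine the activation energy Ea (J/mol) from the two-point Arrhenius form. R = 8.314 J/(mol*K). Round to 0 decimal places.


Ea = R * ln(k2/k1) / (1/T1 - 1/T2)
ln(k2/k1) = ln(0.518/0.054) = 2.2609912
1/T1 - 1/T2 = 1/344 - 1/403 = 0.000425587166
Ea = 8.314 * 2.2609912 / 0.000425587166
Ea = 44169 J/mol


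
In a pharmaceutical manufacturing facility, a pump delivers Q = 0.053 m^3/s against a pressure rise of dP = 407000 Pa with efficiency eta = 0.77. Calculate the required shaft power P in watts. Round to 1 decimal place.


P = Q * dP / eta
P = 0.053 * 407000 / 0.77
P = 21571.0 / 0.77
P = 28014.3 W


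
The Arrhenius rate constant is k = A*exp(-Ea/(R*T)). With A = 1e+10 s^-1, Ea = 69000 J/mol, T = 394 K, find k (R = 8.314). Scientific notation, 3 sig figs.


k = A * exp(-Ea/(R*T))
k = 1e+10 * exp(-69000 / (8.314 * 394))
k = 1e+10 * exp(-21.064097)
k = 7.11e+00


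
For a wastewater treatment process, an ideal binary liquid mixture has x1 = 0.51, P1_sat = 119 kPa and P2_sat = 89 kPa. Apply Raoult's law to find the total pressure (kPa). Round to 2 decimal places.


P = x1*P1_sat + x2*P2_sat
x2 = 1 - x1 = 1 - 0.51 = 0.49
P = 0.51*119 + 0.49*89
P = 60.69 + 43.61
P = 104.30 kPa


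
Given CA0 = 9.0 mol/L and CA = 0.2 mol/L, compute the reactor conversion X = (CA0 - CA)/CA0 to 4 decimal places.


X = (CA0 - CA) / CA0
X = (9.0 - 0.2) / 9.0
X = 8.8 / 9.0
X = 0.9778


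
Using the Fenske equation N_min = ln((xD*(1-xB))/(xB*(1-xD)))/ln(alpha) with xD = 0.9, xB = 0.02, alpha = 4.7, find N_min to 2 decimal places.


N_min = ln((xD*(1-xB))/(xB*(1-xD))) / ln(alpha)
Numerator inside ln: 0.882 / 0.002 = 441.0
ln(441.0) = 6.089045
ln(alpha) = ln(4.7) = 1.547563
N_min = 6.089045 / 1.547563 = 3.93


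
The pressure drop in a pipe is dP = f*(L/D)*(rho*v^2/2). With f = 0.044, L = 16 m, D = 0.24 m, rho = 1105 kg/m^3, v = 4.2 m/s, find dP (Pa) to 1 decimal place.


dP = f * (L/D) * (rho*v^2/2)
dP = 0.044 * (16/0.24) * (1105*4.2^2/2)
L/D = 66.66666667
rho*v^2/2 = 1105*17.64/2 = 9746.1
dP = 0.044 * 66.66666667 * 9746.1
dP = 28588.6 Pa


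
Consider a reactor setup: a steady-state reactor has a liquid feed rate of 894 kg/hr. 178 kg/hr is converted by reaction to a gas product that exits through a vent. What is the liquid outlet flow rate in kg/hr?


Steady-state mass balance on the main outlet: F_out = F_in - F_removed
F_out = 894 - 178
F_out = 716 kg/hr


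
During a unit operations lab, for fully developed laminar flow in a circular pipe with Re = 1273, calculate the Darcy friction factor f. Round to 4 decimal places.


f = 64 / Re
f = 64 / 1273
f = 0.0503


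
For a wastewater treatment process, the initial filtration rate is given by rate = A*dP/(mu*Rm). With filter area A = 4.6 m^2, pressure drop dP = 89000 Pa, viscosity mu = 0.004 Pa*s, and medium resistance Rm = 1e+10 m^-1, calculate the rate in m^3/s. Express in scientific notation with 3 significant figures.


rate = A * dP / (mu * Rm)
rate = 4.6 * 89000 / (0.004 * 1e+10)
rate = 409400.0 / 4.000e+07
rate = 1.02e-02 m^3/s


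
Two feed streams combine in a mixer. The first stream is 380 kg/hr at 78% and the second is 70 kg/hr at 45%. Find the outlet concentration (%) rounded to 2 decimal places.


Mass balance on solute: F1*x1 + F2*x2 = F3*x3
F3 = F1 + F2 = 380 + 70 = 450 kg/hr
x3 = (F1*x1 + F2*x2)/F3
x3 = (380*0.78 + 70*0.45) / 450
x3 = 72.87%


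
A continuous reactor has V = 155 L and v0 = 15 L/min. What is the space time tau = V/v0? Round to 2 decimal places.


tau = V / v0
tau = 155 / 15
tau = 10.33 min


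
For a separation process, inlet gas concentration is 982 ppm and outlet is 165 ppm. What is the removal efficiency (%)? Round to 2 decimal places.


Efficiency = (G_in - G_out) / G_in * 100%
Efficiency = (982 - 165) / 982 * 100
Efficiency = 817 / 982 * 100
Efficiency = 83.20%


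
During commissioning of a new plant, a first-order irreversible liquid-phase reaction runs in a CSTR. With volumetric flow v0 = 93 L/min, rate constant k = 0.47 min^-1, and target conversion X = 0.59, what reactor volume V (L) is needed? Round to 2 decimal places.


V = v0 * X / (k * (1 - X))
V = 93 * 0.59 / (0.47 * (1 - 0.59))
V = 54.87 / (0.47 * 0.41)
V = 54.87 / 0.1927
V = 284.74 L


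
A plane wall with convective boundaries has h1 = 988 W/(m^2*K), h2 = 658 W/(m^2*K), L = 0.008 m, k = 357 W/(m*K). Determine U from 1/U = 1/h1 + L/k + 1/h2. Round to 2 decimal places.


1/U = 1/h1 + L/k + 1/h2
1/U = 1/988 + 0.008/357 + 1/658
1/U = 0.0010121457 + 2.2409e-05 + 0.0015197568
1/U = 0.0025543115
U = 391.49 W/(m^2*K)


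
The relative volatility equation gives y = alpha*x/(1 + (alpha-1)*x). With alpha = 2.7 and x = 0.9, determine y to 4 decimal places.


y = alpha*x / (1 + (alpha-1)*x)
y = 2.7*0.9 / (1 + (2.7-1)*0.9)
y = 2.43 / (1 + 1.53)
y = 2.43 / 2.53
y = 0.9605


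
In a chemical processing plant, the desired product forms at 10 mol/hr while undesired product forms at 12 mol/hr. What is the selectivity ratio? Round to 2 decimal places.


S = desired product rate / undesired product rate
S = 10 / 12
S = 0.83


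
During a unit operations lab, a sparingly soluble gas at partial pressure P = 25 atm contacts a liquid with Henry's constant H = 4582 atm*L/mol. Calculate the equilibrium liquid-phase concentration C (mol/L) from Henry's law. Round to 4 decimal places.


C = P / H
C = 25 / 4582
C = 0.0055 mol/L


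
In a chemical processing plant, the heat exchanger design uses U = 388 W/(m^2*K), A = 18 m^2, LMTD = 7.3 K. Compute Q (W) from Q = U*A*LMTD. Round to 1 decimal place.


Q = U * A * LMTD
Q = 388 * 18 * 7.3
Q = 50983.2 W


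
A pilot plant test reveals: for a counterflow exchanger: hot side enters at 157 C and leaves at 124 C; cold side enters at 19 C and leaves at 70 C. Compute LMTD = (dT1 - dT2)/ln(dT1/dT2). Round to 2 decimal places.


dT1 = Th_in - Tc_out = 157 - 70 = 87
dT2 = Th_out - Tc_in = 124 - 19 = 105
LMTD = (dT1 - dT2) / ln(dT1/dT2)
LMTD = (87 - 105) / ln(87/105)
LMTD = 95.72 K


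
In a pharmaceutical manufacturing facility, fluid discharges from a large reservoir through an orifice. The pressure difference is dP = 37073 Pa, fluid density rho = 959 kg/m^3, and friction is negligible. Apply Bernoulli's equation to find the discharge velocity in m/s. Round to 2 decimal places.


v = sqrt(2*dP/rho)
v = sqrt(2*37073/959)
v = sqrt(77.315954)
v = 8.79 m/s


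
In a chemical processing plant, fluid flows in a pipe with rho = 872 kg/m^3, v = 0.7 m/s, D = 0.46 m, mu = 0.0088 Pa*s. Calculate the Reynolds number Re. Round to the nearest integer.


Re = rho * v * D / mu
Re = 872 * 0.7 * 0.46 / 0.0088
Re = 280.784 / 0.0088
Re = 31907


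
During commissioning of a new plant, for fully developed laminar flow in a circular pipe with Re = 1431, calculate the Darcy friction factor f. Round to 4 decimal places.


f = 64 / Re
f = 64 / 1431
f = 0.0447


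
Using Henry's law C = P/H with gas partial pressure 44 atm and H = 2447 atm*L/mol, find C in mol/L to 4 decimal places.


C = P / H
C = 44 / 2447
C = 0.0180 mol/L


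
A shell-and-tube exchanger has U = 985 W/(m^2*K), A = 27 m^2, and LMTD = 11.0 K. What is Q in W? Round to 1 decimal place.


Q = U * A * LMTD
Q = 985 * 27 * 11.0
Q = 292545.0 W


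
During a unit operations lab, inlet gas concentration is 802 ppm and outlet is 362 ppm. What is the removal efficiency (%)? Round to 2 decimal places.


Efficiency = (G_in - G_out) / G_in * 100%
Efficiency = (802 - 362) / 802 * 100
Efficiency = 440 / 802 * 100
Efficiency = 54.86%


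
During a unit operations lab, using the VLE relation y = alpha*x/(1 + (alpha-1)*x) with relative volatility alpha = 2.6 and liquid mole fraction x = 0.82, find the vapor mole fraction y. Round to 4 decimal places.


y = alpha*x / (1 + (alpha-1)*x)
y = 2.6*0.82 / (1 + (2.6-1)*0.82)
y = 2.132 / (1 + 1.312)
y = 2.132 / 2.312
y = 0.9221


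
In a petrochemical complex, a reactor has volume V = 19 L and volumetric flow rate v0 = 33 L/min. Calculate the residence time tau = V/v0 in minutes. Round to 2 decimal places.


tau = V / v0
tau = 19 / 33
tau = 0.58 min


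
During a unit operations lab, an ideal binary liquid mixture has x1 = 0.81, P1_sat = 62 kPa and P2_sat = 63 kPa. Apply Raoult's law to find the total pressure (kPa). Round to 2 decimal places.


P = x1*P1_sat + x2*P2_sat
x2 = 1 - x1 = 1 - 0.81 = 0.19
P = 0.81*62 + 0.19*63
P = 50.22 + 11.97
P = 62.19 kPa


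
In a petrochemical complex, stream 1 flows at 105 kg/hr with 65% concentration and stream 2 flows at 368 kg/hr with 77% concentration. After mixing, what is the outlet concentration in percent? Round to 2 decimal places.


Mass balance on solute: F1*x1 + F2*x2 = F3*x3
F3 = F1 + F2 = 105 + 368 = 473 kg/hr
x3 = (F1*x1 + F2*x2)/F3
x3 = (105*0.65 + 368*0.77) / 473
x3 = 74.34%


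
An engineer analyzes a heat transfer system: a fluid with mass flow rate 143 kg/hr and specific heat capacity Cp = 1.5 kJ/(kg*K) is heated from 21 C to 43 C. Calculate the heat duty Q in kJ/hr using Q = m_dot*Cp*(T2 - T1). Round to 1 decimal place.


Q = m_dot * Cp * (T2 - T1)
Q = 143 * 1.5 * (43 - 21)
Q = 143 * 1.5 * 22
Q = 4719.0 kJ/hr


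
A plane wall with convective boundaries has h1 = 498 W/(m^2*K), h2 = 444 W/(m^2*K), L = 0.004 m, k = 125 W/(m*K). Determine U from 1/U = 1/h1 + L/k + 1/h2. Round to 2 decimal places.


1/U = 1/h1 + L/k + 1/h2
1/U = 1/498 + 0.004/125 + 1/444
1/U = 0.0020080321 + 3.2e-05 + 0.0022522523
1/U = 0.0042922844
U = 232.98 W/(m^2*K)


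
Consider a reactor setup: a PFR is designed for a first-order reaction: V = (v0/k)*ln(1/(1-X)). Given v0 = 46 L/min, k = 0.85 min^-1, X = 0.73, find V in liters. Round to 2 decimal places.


V = (v0/k) * ln(1/(1-X))
V = (46/0.85) * ln(1/(1-0.73))
V = 54.117647 * ln(3.703704)
V = 54.117647 * 1.309333
V = 70.86 L


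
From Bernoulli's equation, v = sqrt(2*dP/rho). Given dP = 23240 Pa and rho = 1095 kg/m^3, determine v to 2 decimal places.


v = sqrt(2*dP/rho)
v = sqrt(2*23240/1095)
v = sqrt(42.447489)
v = 6.52 m/s


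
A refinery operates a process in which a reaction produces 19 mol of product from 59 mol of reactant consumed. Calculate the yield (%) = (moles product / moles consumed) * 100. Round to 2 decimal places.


Yield = (moles product / moles consumed) * 100%
Yield = (19 / 59) * 100
Yield = 0.322 * 100
Yield = 32.20%


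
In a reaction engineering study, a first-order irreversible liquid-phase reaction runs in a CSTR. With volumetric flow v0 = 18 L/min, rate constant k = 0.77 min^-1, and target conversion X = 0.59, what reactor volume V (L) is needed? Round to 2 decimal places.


V = v0 * X / (k * (1 - X))
V = 18 * 0.59 / (0.77 * (1 - 0.59))
V = 10.62 / (0.77 * 0.41)
V = 10.62 / 0.3157
V = 33.64 L


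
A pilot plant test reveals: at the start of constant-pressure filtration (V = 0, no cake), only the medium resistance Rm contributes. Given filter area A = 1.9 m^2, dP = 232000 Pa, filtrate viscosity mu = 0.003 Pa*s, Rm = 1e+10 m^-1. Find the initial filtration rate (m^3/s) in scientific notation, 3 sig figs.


rate = A * dP / (mu * Rm)
rate = 1.9 * 232000 / (0.003 * 1e+10)
rate = 440800.0 / 3.000e+07
rate = 1.47e-02 m^3/s


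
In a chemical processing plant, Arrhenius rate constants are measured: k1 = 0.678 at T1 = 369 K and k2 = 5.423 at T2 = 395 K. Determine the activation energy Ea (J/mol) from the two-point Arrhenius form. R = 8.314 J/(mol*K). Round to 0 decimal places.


Ea = R * ln(k2/k1) / (1/T1 - 1/T2)
ln(k2/k1) = ln(5.423/0.678) = 2.0792572
1/T1 - 1/T2 = 1/369 - 1/395 = 0.000178381531
Ea = 8.314 * 2.0792572 / 0.000178381531
Ea = 96910 J/mol


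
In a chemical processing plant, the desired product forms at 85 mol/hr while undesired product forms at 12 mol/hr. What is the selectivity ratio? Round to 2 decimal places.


S = desired product rate / undesired product rate
S = 85 / 12
S = 7.08


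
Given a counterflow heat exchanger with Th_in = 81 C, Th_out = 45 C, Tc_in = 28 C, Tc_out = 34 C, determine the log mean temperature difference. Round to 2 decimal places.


dT1 = Th_in - Tc_out = 81 - 34 = 47
dT2 = Th_out - Tc_in = 45 - 28 = 17
LMTD = (dT1 - dT2) / ln(dT1/dT2)
LMTD = (47 - 17) / ln(47/17)
LMTD = 29.50 K


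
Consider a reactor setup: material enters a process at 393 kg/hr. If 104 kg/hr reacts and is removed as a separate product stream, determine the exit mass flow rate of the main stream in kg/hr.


Steady-state mass balance on the main outlet: F_out = F_in - F_removed
F_out = 393 - 104
F_out = 289 kg/hr


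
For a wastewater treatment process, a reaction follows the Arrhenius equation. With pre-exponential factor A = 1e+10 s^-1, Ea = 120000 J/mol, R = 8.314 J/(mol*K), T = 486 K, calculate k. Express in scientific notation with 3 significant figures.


k = A * exp(-Ea/(R*T))
k = 1e+10 * exp(-120000 / (8.314 * 486))
k = 1e+10 * exp(-29.69853)
k = 1.27e-03


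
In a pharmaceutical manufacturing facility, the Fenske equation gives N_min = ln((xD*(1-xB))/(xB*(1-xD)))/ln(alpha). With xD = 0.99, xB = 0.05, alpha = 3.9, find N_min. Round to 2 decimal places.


N_min = ln((xD*(1-xB))/(xB*(1-xD))) / ln(alpha)
Numerator inside ln: 0.9405 / 0.0005 = 1881.0
ln(1881.0) = 7.539559
ln(alpha) = ln(3.9) = 1.360977
N_min = 7.539559 / 1.360977 = 5.54


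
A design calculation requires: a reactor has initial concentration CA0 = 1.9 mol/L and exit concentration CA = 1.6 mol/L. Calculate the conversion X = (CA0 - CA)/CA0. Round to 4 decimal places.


X = (CA0 - CA) / CA0
X = (1.9 - 1.6) / 1.9
X = 0.3 / 1.9
X = 0.1579


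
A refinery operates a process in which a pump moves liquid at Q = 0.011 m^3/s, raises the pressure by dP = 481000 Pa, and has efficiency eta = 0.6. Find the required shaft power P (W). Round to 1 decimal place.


P = Q * dP / eta
P = 0.011 * 481000 / 0.6
P = 5291.0 / 0.6
P = 8818.3 W


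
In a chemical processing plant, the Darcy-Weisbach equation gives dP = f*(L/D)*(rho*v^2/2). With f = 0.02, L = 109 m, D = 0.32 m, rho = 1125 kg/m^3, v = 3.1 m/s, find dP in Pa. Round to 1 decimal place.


dP = f * (L/D) * (rho*v^2/2)
dP = 0.02 * (109/0.32) * (1125*3.1^2/2)
L/D = 340.625
rho*v^2/2 = 1125*9.61/2 = 5405.625
dP = 0.02 * 340.625 * 5405.625
dP = 36825.8 Pa


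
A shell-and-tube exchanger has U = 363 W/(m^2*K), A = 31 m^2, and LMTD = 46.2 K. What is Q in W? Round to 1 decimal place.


Q = U * A * LMTD
Q = 363 * 31 * 46.2
Q = 519888.6 W


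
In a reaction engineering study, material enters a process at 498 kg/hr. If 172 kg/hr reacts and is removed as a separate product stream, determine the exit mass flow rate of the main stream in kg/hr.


Steady-state mass balance on the main outlet: F_out = F_in - F_removed
F_out = 498 - 172
F_out = 326 kg/hr


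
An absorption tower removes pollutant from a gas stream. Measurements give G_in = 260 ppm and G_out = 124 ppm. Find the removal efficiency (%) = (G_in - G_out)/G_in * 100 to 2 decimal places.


Efficiency = (G_in - G_out) / G_in * 100%
Efficiency = (260 - 124) / 260 * 100
Efficiency = 136 / 260 * 100
Efficiency = 52.31%


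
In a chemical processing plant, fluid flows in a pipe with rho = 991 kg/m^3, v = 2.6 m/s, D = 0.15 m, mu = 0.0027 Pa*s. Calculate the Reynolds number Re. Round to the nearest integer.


Re = rho * v * D / mu
Re = 991 * 2.6 * 0.15 / 0.0027
Re = 386.49 / 0.0027
Re = 143144
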